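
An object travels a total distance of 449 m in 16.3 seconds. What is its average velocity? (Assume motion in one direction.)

v_avg = Δd / Δt = 449 / 16.3 = 27.55 m/s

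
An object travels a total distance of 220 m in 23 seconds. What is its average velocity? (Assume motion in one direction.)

v_avg = Δd / Δt = 220 / 23 = 9.57 m/s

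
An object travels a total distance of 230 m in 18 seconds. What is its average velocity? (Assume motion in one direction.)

v_avg = Δd / Δt = 230 / 18 = 12.78 m/s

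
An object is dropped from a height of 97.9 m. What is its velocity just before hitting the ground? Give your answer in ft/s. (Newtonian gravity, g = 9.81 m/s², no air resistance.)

v = √(2gh) = √(2 × 9.81 × 97.9) = 43.8269 m/s
v = 43.8269 m/s / 0.3048 = 143.8 ft/s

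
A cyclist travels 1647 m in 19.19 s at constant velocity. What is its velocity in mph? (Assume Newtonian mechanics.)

v = d / t = 1647 / 19.19 = 85.826 m/s
v = 85.826 m/s / 0.44704 = 192.0 mph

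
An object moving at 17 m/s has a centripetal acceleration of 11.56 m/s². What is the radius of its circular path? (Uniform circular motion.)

r = v²/a_c = 17²/11.56 = 25.0 m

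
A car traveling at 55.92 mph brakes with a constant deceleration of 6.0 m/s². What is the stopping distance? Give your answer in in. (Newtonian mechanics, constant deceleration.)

v₀ = 55.92 mph × 0.44704 = 24.9985 m/s
d = v₀² / (2a) = 24.9985² / (2 × 6.0) = 624.925 / 12.0 = 52.0771 m
d = 52.0771 m / 0.0254 = 2050 in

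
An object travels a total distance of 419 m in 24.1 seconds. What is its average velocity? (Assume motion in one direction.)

v_avg = Δd / Δt = 419 / 24.1 = 17.39 m/s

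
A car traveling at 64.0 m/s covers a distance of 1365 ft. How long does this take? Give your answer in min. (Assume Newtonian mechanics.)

d = 1365 ft × 0.3048 = 416.052 m
t = d / v = 416.052 / 64.0 = 6.50081 s
t = 6.50081 s / 60.0 = 0.1083 min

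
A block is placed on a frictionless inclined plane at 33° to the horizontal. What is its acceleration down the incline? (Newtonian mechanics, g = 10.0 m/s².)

a = g sin(θ) = 10.0 × sin(33°) = 10.0 × 0.5446 = 5.45 m/s²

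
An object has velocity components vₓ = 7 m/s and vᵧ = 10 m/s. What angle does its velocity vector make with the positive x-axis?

θ = arctan(vᵧ/vₓ) = arctan(10/7) = 55.01°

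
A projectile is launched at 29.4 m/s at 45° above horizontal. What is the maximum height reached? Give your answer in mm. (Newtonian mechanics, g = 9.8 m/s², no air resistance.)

H = v₀² × sin²(θ) / (2g) = 29.4² × sin(45°)² / (2 × 9.8) = 864.36 × 0.5 / 19.6 = 22.05 m
H = 22.05 m / 0.001 = 22050 mm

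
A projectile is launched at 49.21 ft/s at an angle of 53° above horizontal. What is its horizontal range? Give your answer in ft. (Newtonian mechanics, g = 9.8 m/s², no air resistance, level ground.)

v₀ = 49.21 ft/s × 0.3048 = 14.9992 m/s
R = v₀² × sin(2θ) / g = 14.9992² × sin(2 × 53°) / 9.8 = 224.976 × 0.961262 / 9.8 = 22.0674 m
R = 22.0674 m / 0.3048 = 72.4 ft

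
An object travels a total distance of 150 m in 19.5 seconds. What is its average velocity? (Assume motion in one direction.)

v_avg = Δd / Δt = 150 / 19.5 = 7.69 m/s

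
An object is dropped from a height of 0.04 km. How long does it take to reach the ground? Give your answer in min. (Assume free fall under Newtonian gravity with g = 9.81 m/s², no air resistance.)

h = 0.04 km × 1000.0 = 40.0 m
t = √(2h/g) = √(2 × 40.0 / 9.81) = 2.85569 s
t = 2.85569 s / 60.0 = 0.04759 min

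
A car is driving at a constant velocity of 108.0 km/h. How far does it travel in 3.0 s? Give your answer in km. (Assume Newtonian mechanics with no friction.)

v = 108.0 km/h × 0.2777777777777778 = 30.0 m/s
d = v × t = 30.0 × 3.0 = 90.0 m
d = 90.0 m / 1000.0 = 0.09 km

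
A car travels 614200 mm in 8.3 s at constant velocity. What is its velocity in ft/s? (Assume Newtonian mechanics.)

d = 614200 mm × 0.001 = 614.2 m
v = d / t = 614.2 / 8.3 = 74.0 m/s
v = 74.0 m/s / 0.3048 = 242.8 ft/s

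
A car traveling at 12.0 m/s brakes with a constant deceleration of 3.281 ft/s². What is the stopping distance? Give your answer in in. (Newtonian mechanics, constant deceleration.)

a = 3.281 ft/s² × 0.3048 = 1.00005 m/s²
d = v₀² / (2a) = 12.0² / (2 × 1.00005) = 144.0 / 2.0001 = 71.9964 m
d = 71.9964 m / 0.0254 = 2835 in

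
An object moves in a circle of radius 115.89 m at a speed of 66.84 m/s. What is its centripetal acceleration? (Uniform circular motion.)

a_c = v²/r = 66.84²/115.89 = 4467.5856/115.89 = 38.55 m/s²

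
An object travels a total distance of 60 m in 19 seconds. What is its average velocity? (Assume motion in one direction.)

v_avg = Δd / Δt = 60 / 19 = 3.16 m/s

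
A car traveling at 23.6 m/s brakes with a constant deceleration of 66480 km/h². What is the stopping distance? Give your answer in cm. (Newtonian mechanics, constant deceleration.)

a = 66480 km/h² × 7.716049382716049e-05 = 5.12963 m/s²
d = v₀² / (2a) = 23.6² / (2 × 5.12963) = 556.96 / 10.2593 = 54.2883 m
d = 54.2883 m / 0.01 = 5429 cm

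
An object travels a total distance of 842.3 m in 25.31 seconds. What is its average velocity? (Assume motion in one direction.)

v_avg = Δd / Δt = 842.3 / 25.31 = 33.28 m/s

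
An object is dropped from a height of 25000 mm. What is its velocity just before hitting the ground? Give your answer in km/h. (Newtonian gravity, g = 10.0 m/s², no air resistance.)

h = 25000 mm × 0.001 = 25.0 m
v = √(2gh) = √(2 × 10.0 × 25.0) = 22.3607 m/s
v = 22.3607 m/s / 0.2777777777777778 = 80.5 km/h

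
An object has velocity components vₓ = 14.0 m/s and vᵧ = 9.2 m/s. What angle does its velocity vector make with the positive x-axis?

θ = arctan(vᵧ/vₓ) = arctan(9.2/14.0) = 33.31°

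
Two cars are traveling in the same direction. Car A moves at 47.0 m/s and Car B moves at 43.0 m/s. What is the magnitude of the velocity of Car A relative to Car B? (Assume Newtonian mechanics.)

v_rel = |v_A - v_B| = |47.0 - 43.0| = 4.0 m/s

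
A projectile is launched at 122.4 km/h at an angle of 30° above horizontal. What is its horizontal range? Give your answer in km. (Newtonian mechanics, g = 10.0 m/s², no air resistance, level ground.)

v₀ = 122.4 km/h × 0.2777777777777778 = 34.0 m/s
R = v₀² × sin(2θ) / g = 34.0² × sin(2 × 30°) / 10.0 = 1156.0 × 0.866025 / 10.0 = 100.112 m
R = 100.112 m / 1000.0 = 0.1001 km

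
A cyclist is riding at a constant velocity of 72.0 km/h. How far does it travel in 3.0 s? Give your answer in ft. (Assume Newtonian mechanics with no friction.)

v = 72.0 km/h × 0.2777777777777778 = 20.0 m/s
d = v × t = 20.0 × 3.0 = 60.0 m
d = 60.0 m / 0.3048 = 196.9 ft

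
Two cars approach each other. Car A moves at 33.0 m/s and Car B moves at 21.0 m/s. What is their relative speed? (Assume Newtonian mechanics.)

v_rel = v_A + v_B = 33.0 + 21.0 = 54.0 m/s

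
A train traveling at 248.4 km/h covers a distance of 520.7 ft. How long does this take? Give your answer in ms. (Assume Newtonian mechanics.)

d = 520.7 ft × 0.3048 = 158.709 m
v = 248.4 km/h × 0.2777777777777778 = 69.0 m/s
t = d / v = 158.709 / 69.0 = 2.30013 s
t = 2.30013 s / 0.001 = 2300 ms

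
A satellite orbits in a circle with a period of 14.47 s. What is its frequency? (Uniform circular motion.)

f = 1/T = 1/14.47 = 0.0691 Hz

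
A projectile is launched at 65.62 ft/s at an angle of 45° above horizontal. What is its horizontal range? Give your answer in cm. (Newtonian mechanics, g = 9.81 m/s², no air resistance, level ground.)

v₀ = 65.62 ft/s × 0.3048 = 20.001 m/s
R = v₀² × sin(2θ) / g = 20.001² × sin(2 × 45°) / 9.81 = 400.04 × 1.0 / 9.81 = 40.7788 m
R = 40.7788 m / 0.01 = 4078 cm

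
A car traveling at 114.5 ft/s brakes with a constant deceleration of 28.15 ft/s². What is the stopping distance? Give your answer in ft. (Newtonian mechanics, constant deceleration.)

v₀ = 114.5 ft/s × 0.3048 = 34.8996 m/s
a = 28.15 ft/s² × 0.3048 = 8.58012 m/s²
d = v₀² / (2a) = 34.8996² / (2 × 8.58012) = 1217.98 / 17.1602 = 70.977 m
d = 70.977 m / 0.3048 = 232.9 ft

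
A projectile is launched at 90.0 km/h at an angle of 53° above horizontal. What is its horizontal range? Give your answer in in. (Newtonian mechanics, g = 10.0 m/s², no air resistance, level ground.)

v₀ = 90.0 km/h × 0.2777777777777778 = 25.0 m/s
R = v₀² × sin(2θ) / g = 25.0² × sin(2 × 53°) / 10.0 = 625.0 × 0.961262 / 10.0 = 60.0789 m
R = 60.0789 m / 0.0254 = 2365 in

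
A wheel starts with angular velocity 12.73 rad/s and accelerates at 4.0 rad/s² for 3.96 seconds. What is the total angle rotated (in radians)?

θ = ω₀t + ½αt² = 12.73×3.96 + ½×4.0×3.96² = 81.77 rad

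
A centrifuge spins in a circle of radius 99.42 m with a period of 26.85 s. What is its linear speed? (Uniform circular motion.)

v = 2πr/T = 2π×99.42/26.85 = 23.27 m/s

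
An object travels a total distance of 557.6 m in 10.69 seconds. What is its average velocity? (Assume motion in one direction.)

v_avg = Δd / Δt = 557.6 / 10.69 = 52.16 m/s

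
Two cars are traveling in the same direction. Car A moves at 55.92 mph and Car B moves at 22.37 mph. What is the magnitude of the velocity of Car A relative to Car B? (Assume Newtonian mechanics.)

v_rel = |v_A - v_B| = |55.92 - 22.37| = 33.55 mph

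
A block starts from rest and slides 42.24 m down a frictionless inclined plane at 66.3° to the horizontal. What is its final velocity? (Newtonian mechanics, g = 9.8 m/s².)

a = g sin(θ) = 9.8 × sin(66.3°) = 8.9735 m/s²
v = √(2ad) = √(2 × 8.9735 × 42.24) = 27.53 m/s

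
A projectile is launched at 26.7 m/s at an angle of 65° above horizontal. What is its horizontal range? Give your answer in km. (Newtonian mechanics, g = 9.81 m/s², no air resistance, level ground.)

R = v₀² × sin(2θ) / g = 26.7² × sin(2 × 65°) / 9.81 = 712.89 × 0.766044 / 9.81 = 55.6682 m
R = 55.6682 m / 1000.0 = 0.05567 km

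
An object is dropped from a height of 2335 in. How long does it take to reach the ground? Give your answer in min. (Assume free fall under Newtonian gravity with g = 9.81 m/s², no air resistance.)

h = 2335 in × 0.0254 = 59.309 m
t = √(2h/g) = √(2 × 59.309 / 9.81) = 3.47729 s
t = 3.47729 s / 60.0 = 0.05795 min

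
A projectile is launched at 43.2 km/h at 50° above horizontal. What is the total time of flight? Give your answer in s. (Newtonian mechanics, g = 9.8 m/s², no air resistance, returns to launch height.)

v₀ = 43.2 km/h × 0.2777777777777778 = 12.0 m/s
T = 2 × v₀ × sin(θ) / g = 2 × 12.0 × sin(50°) / 9.8 = 2 × 12.0 × 0.766044 / 9.8 = 1.876 s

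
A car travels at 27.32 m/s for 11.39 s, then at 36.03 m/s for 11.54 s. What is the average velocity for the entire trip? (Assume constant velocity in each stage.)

d₁ = v₁t₁ = 27.32 × 11.39 = 311.1748 m
d₂ = v₂t₂ = 36.03 × 11.54 = 415.7862 m
d_total = 726.961 m, t_total = 22.93 s
v_avg = d_total/t_total = 726.961/22.93 = 31.7 m/s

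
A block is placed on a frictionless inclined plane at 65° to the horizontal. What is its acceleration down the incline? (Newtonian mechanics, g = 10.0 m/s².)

a = g sin(θ) = 10.0 × sin(65°) = 10.0 × 0.9063 = 9.06 m/s²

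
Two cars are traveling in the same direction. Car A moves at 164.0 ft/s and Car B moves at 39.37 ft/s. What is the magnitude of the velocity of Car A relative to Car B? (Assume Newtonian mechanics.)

v_rel = |v_A - v_B| = |164.0 - 39.37| = 124.63 ft/s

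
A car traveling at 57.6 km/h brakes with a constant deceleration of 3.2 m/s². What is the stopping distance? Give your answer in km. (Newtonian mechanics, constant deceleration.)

v₀ = 57.6 km/h × 0.2777777777777778 = 16.0 m/s
d = v₀² / (2a) = 16.0² / (2 × 3.2) = 256.0 / 6.4 = 40.0 m
d = 40.0 m / 1000.0 = 0.04 km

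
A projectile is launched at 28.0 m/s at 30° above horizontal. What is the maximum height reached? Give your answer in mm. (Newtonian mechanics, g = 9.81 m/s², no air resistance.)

H = v₀² × sin²(θ) / (2g) = 28.0² × sin(30°)² / (2 × 9.81) = 784.0 × 0.25 / 19.62 = 9.98981 m
H = 9.98981 m / 0.001 = 9990 mm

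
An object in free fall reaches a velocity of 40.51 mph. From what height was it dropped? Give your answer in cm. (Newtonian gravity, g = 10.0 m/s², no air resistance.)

v = 40.51 mph × 0.44704 = 18.1096 m/s
h = v² / (2g) = 18.1096² / (2 × 10.0) = 16.3979 m
h = 16.3979 m / 0.01 = 1640 cm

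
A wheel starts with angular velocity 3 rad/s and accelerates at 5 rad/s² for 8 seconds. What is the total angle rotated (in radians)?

θ = ω₀t + ½αt² = 3×8 + ½×5×8² = 184.0 rad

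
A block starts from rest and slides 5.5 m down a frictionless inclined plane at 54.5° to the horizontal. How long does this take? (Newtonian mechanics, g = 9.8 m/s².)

a = g sin(θ) = 9.8 × sin(54.5°) = 7.9783 m/s²
t = √(2d/a) = √(2 × 5.5 / 7.9783) = 1.17 s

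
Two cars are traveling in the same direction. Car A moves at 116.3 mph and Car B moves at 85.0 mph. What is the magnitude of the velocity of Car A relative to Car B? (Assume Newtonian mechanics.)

v_rel = |v_A - v_B| = |116.3 - 85.0| = 31.3 mph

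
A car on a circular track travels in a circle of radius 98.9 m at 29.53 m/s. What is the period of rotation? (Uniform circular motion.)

T = 2πr/v = 2π×98.9/29.53 = 21.04 s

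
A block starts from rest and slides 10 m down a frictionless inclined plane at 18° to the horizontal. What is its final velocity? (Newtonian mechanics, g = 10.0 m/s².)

a = g sin(θ) = 10.0 × sin(18°) = 3.0902 m/s²
v = √(2ad) = √(2 × 3.0902 × 10) = 7.86 m/s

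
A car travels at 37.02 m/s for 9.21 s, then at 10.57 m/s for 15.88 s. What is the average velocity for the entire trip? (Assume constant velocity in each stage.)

d₁ = v₁t₁ = 37.02 × 9.21 = 340.9542 m
d₂ = v₂t₂ = 10.57 × 15.88 = 167.8516 m
d_total = 508.8058 m, t_total = 25.09 s
v_avg = d_total/t_total = 508.8058/25.09 = 20.28 m/s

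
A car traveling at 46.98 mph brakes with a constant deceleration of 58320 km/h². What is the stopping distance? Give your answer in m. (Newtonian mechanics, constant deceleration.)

v₀ = 46.98 mph × 0.44704 = 21.0019 m/s
a = 58320 km/h² × 7.716049382716049e-05 = 4.5 m/s²
d = v₀² / (2a) = 21.0019² / (2 × 4.5) = 441.08 / 9.0 = 49.01 m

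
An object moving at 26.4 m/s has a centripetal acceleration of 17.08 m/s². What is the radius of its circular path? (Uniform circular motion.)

r = v²/a_c = 26.4²/17.08 = 40.81 m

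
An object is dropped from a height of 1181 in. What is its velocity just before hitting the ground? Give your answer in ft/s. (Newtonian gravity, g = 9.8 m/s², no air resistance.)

h = 1181 in × 0.0254 = 29.9974 m
v = √(2gh) = √(2 × 9.8 × 29.9974) = 24.2477 m/s
v = 24.2477 m/s / 0.3048 = 79.55 ft/s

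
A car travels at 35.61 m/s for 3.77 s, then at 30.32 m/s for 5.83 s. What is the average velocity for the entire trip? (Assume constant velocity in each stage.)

d₁ = v₁t₁ = 35.61 × 3.77 = 134.2497 m
d₂ = v₂t₂ = 30.32 × 5.83 = 176.7656 m
d_total = 311.0153 m, t_total = 9.6 s
v_avg = d_total/t_total = 311.0153/9.6 = 32.4 m/s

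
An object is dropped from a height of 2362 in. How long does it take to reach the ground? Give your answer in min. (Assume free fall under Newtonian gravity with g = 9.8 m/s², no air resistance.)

h = 2362 in × 0.0254 = 59.9948 m
t = √(2h/g) = √(2 × 59.9948 / 9.8) = 3.49912 s
t = 3.49912 s / 60.0 = 0.05832 min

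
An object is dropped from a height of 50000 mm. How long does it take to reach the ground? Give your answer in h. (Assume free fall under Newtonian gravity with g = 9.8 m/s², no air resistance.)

h = 50000 mm × 0.001 = 50.0 m
t = √(2h/g) = √(2 × 50.0 / 9.8) = 3.19438 s
t = 3.19438 s / 3600.0 = 0.0008873 h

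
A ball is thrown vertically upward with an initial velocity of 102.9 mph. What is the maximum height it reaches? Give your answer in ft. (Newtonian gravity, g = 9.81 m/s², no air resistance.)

v₀ = 102.9 mph × 0.44704 = 46.0004 m/s
h_max = v₀² / (2g) = 46.0004² / (2 × 9.81) = 2116.04 / 19.62 = 107.851 m
h_max = 107.851 m / 0.3048 = 353.8 ft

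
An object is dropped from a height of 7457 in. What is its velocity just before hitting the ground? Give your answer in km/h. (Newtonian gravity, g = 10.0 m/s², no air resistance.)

h = 7457 in × 0.0254 = 189.408 m
v = √(2gh) = √(2 × 10.0 × 189.408) = 61.548 m/s
v = 61.548 m/s / 0.2777777777777778 = 221.6 km/h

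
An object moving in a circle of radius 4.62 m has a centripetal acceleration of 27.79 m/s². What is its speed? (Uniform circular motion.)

v = √(a_c × r) = √(27.79 × 4.62) = 11.33 m/s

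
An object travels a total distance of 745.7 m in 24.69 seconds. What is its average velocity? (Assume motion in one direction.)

v_avg = Δd / Δt = 745.7 / 24.69 = 30.2 m/s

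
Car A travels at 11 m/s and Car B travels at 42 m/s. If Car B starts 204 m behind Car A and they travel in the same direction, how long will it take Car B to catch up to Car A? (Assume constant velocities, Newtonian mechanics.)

Relative speed: v_rel = 42 - 11 = 31 m/s
Time to catch: t = d₀/v_rel = 204/31 = 6.58 s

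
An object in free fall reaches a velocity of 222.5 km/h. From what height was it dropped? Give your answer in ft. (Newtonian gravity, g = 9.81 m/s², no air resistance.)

v = 222.5 km/h × 0.2777777777777778 = 61.8056 m/s
h = v² / (2g) = 61.8056² / (2 × 9.81) = 194.696 m
h = 194.696 m / 0.3048 = 638.8 ft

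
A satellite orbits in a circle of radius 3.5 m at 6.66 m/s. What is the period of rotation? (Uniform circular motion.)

T = 2πr/v = 2π×3.5/6.66 = 3.3 s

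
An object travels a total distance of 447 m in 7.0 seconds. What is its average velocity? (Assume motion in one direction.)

v_avg = Δd / Δt = 447 / 7.0 = 63.86 m/s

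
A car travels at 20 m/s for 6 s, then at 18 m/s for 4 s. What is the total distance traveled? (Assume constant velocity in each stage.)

d₁ = v₁t₁ = 20 × 6 = 120 m
d₂ = v₂t₂ = 18 × 4 = 72 m
d_total = 120 + 72 = 192 m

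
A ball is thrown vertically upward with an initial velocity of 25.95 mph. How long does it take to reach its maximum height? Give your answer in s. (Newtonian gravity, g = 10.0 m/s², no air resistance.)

v₀ = 25.95 mph × 0.44704 = 11.6007 m/s
t_up = v₀ / g = 11.6007 / 10.0 = 1.16 s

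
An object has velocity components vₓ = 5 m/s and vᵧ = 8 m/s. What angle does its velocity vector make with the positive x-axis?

θ = arctan(vᵧ/vₓ) = arctan(8/5) = 57.99°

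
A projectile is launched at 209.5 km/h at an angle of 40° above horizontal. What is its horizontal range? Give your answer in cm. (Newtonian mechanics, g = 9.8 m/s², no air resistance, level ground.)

v₀ = 209.5 km/h × 0.2777777777777778 = 58.1944 m/s
R = v₀² × sin(2θ) / g = 58.1944² × sin(2 × 40°) / 9.8 = 3386.59 × 0.984808 / 9.8 = 340.321 m
R = 340.321 m / 0.01 = 34030 cm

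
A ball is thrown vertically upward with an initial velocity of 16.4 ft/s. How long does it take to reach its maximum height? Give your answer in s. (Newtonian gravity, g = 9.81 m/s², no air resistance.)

v₀ = 16.4 ft/s × 0.3048 = 4.99872 m/s
t_up = v₀ / g = 4.99872 / 9.81 = 0.5096 s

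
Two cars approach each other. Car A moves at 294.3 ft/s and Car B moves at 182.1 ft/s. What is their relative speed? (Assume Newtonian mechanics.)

v_rel = v_A + v_B = 294.3 + 182.1 = 476.4 ft/s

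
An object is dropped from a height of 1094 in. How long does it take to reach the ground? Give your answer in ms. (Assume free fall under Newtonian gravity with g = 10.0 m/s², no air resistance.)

h = 1094 in × 0.0254 = 27.7876 m
t = √(2h/g) = √(2 × 27.7876 / 10.0) = 2.35744 s
t = 2.35744 s / 0.001 = 2357 ms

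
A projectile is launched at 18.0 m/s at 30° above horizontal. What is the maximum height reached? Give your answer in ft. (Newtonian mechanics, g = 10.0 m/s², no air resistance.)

H = v₀² × sin²(θ) / (2g) = 18.0² × sin(30°)² / (2 × 10.0) = 324.0 × 0.25 / 20.0 = 4.05 m
H = 4.05 m / 0.3048 = 13.29 ft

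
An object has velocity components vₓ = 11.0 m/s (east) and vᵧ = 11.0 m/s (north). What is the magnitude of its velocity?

|v| = √(vₓ² + vᵧ²) = √(11.0² + 11.0²) = √(242.0) = 15.56 m/s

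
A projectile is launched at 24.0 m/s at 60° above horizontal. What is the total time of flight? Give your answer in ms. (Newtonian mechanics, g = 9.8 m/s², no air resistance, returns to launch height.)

T = 2 × v₀ × sin(θ) / g = 2 × 24.0 × sin(60°) / 9.8 = 2 × 24.0 × 0.866025 / 9.8 = 4.24176 s
T = 4.24176 s / 0.001 = 4242 ms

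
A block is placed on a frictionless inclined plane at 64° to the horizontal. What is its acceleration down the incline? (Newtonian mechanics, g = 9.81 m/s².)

a = g sin(θ) = 9.81 × sin(64°) = 9.81 × 0.8988 = 8.82 m/s²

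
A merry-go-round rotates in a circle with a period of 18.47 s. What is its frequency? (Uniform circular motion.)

f = 1/T = 1/18.47 = 0.0541 Hz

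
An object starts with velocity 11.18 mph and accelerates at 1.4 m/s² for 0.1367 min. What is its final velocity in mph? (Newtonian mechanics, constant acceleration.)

v₀ = 11.18 mph × 0.44704 = 4.99791 m/s
t = 0.1367 min × 60.0 = 8.202 s
v = v₀ + a × t = 4.99791 + 1.4 × 8.202 = 16.4807 m/s
v = 16.4807 m/s / 0.44704 = 36.87 mph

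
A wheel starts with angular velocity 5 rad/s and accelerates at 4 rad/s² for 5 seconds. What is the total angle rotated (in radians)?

θ = ω₀t + ½αt² = 5×5 + ½×4×5² = 75.0 rad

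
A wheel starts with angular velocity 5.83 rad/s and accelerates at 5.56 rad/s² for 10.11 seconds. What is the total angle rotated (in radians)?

θ = ω₀t + ½αt² = 5.83×10.11 + ½×5.56×10.11² = 343.09 rad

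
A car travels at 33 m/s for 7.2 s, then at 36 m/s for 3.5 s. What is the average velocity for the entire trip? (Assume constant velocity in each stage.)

d₁ = v₁t₁ = 33 × 7.2 = 237.6 m
d₂ = v₂t₂ = 36 × 3.5 = 126.0 m
d_total = 363.6 m, t_total = 10.7 s
v_avg = d_total/t_total = 363.6/10.7 = 33.98 m/s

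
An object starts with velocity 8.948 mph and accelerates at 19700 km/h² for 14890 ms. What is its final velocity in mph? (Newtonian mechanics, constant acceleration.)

v₀ = 8.948 mph × 0.44704 = 4.00011 m/s
a = 19700 km/h² × 7.716049382716049e-05 = 1.52006 m/s²
t = 14890 ms × 0.001 = 14.89 s
v = v₀ + a × t = 4.00011 + 1.52006 × 14.89 = 26.6338 m/s
v = 26.6338 m/s / 0.44704 = 59.58 mph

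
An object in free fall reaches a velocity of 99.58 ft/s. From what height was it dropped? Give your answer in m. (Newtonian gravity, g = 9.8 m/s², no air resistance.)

v = 99.58 ft/s × 0.3048 = 30.352 m/s
h = v² / (2g) = 30.352² / (2 × 9.8) = 47.0 m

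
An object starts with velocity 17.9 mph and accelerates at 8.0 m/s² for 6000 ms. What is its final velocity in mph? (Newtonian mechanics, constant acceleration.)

v₀ = 17.9 mph × 0.44704 = 8.00202 m/s
t = 6000 ms × 0.001 = 6.0 s
v = v₀ + a × t = 8.00202 + 8.0 × 6.0 = 56.002 m/s
v = 56.002 m/s / 0.44704 = 125.3 mph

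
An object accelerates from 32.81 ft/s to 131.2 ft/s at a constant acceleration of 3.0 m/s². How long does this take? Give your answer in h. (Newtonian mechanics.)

v₀ = 32.81 ft/s × 0.3048 = 10.0005 m/s
v = 131.2 ft/s × 0.3048 = 39.9898 m/s
t = (v - v₀) / a = (39.9898 - 10.0005) / 3.0 = 9.99643 s
t = 9.99643 s / 3600.0 = 0.002777 h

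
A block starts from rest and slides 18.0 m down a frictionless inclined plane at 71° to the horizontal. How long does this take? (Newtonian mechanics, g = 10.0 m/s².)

a = g sin(θ) = 10.0 × sin(71°) = 9.4552 m/s²
t = √(2d/a) = √(2 × 18.0 / 9.4552) = 1.95 s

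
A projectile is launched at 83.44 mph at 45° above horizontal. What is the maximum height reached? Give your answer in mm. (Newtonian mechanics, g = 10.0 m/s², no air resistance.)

v₀ = 83.44 mph × 0.44704 = 37.301 m/s
H = v₀² × sin²(θ) / (2g) = 37.301² × sin(45°)² / (2 × 10.0) = 1391.36 × 0.5 / 20.0 = 34.784 m
H = 34.784 m / 0.001 = 34780 mm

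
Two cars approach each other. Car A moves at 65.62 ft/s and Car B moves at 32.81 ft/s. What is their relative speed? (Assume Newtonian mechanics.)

v_rel = v_A + v_B = 65.62 + 32.81 = 98.43 ft/s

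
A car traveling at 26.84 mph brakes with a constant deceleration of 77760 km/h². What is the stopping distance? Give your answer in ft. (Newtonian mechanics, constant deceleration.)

v₀ = 26.84 mph × 0.44704 = 11.9986 m/s
a = 77760 km/h² × 7.716049382716049e-05 = 6.0 m/s²
d = v₀² / (2a) = 11.9986² / (2 × 6.0) = 143.966 / 12.0 = 11.9972 m
d = 11.9972 m / 0.3048 = 39.36 ft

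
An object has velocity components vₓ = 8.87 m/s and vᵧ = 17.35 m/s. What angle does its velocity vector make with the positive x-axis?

θ = arctan(vᵧ/vₓ) = arctan(17.35/8.87) = 62.92°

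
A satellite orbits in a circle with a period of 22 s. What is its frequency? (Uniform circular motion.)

f = 1/T = 1/22 = 0.0455 Hz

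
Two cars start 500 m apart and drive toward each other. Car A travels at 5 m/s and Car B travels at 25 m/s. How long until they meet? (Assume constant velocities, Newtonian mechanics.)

Combined speed: v_combined = 5 + 25 = 30 m/s
Time to meet: t = d/v_combined = 500/30 = 16.67 s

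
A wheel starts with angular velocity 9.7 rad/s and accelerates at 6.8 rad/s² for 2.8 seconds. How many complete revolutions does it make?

θ = ω₀t + ½αt² = 9.7×2.8 + ½×6.8×2.8² = 53.816 rad
Total revolutions = θ/(2π) = 53.816/(2π) = 8.57
Complete revolutions = ⌊8.57⌋ = 8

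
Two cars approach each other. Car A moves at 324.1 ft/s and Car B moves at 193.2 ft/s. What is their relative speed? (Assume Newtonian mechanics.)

v_rel = v_A + v_B = 324.1 + 193.2 = 517.3 ft/s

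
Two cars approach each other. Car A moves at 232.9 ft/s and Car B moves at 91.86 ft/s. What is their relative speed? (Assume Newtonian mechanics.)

v_rel = v_A + v_B = 232.9 + 91.86 = 324.76 ft/s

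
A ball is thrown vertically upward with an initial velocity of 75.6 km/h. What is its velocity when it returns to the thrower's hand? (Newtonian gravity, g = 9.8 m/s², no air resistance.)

By conservation of energy (no air resistance), the ball returns to the throw height with the same speed as launch, but directed downward.
|v_ground| = v₀ = 75.6 km/h
v_ground = 75.6 km/h (downward)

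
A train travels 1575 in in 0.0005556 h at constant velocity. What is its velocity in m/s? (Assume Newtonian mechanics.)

d = 1575 in × 0.0254 = 40.005 m
t = 0.0005556 h × 3600.0 = 2.00016 s
v = d / t = 40.005 / 2.00016 = 20.0 m/s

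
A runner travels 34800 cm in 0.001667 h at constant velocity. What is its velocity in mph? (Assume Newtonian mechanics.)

d = 34800 cm × 0.01 = 348.0 m
t = 0.001667 h × 3600.0 = 6.0012 s
v = d / t = 348.0 / 6.0012 = 57.9884 m/s
v = 57.9884 m/s / 0.44704 = 129.7 mph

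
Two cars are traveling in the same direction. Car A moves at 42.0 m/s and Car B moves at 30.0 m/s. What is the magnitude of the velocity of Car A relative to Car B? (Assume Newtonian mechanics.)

v_rel = |v_A - v_B| = |42.0 - 30.0| = 12.0 m/s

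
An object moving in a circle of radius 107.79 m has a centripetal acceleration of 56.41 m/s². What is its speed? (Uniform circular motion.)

v = √(a_c × r) = √(56.41 × 107.79) = 77.98 m/s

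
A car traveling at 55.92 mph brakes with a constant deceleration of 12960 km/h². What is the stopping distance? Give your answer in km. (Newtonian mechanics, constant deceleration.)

v₀ = 55.92 mph × 0.44704 = 24.9985 m/s
a = 12960 km/h² × 7.716049382716049e-05 = 1.0 m/s²
d = v₀² / (2a) = 24.9985² / (2 × 1.0) = 624.925 / 2.0 = 312.462 m
d = 312.462 m / 1000.0 = 0.3125 km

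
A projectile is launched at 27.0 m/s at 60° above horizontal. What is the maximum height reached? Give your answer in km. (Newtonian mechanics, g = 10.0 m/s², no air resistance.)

H = v₀² × sin²(θ) / (2g) = 27.0² × sin(60°)² / (2 × 10.0) = 729.0 × 0.75 / 20.0 = 27.3375 m
H = 27.3375 m / 1000.0 = 0.02734 km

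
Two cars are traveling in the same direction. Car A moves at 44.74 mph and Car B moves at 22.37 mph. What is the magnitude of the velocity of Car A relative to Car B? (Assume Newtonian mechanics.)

v_rel = |v_A - v_B| = |44.74 - 22.37| = 22.37 mph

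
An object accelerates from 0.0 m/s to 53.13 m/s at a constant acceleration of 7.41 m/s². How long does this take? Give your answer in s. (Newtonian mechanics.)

t = (v - v₀) / a = (53.13 - 0.0) / 7.41 = 7.17 s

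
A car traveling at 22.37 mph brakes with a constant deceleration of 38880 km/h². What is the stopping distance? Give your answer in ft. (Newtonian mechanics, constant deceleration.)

v₀ = 22.37 mph × 0.44704 = 10.0003 m/s
a = 38880 km/h² × 7.716049382716049e-05 = 3.0 m/s²
d = v₀² / (2a) = 10.0003² / (2 × 3.0) = 100.006 / 6.0 = 16.6677 m
d = 16.6677 m / 0.3048 = 54.68 ft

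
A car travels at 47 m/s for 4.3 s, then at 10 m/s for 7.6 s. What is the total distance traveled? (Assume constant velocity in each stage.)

d₁ = v₁t₁ = 47 × 4.3 = 202.1 m
d₂ = v₂t₂ = 10 × 7.6 = 76.0 m
d_total = 202.1 + 76.0 = 278.1 m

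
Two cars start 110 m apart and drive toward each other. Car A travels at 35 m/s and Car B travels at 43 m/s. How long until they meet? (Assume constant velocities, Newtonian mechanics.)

Combined speed: v_combined = 35 + 43 = 78 m/s
Time to meet: t = d/v_combined = 110/78 = 1.41 s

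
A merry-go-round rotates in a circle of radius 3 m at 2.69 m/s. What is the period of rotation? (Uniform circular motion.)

T = 2πr/v = 2π×3/2.69 = 7.01 s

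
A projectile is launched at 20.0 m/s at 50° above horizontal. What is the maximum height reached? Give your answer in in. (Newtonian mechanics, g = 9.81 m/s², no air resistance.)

H = v₀² × sin²(θ) / (2g) = 20.0² × sin(50°)² / (2 × 9.81) = 400.0 × 0.586824 / 19.62 = 11.9638 m
H = 11.9638 m / 0.0254 = 471.0 in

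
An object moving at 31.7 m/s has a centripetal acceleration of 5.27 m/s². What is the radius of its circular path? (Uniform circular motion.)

r = v²/a_c = 31.7²/5.27 = 190.68 m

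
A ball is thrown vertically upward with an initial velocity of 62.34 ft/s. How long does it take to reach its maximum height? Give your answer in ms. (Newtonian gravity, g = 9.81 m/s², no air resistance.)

v₀ = 62.34 ft/s × 0.3048 = 19.0012 m/s
t_up = v₀ / g = 19.0012 / 9.81 = 1.93692 s
t_up = 1.93692 s / 0.001 = 1937 ms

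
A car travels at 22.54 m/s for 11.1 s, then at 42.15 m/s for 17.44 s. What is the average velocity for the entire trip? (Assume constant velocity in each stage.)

d₁ = v₁t₁ = 22.54 × 11.1 = 250.194 m
d₂ = v₂t₂ = 42.15 × 17.44 = 735.096 m
d_total = 985.29 m, t_total = 28.54 s
v_avg = d_total/t_total = 985.29/28.54 = 34.52 m/s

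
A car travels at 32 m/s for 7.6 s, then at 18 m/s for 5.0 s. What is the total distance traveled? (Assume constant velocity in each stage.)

d₁ = v₁t₁ = 32 × 7.6 = 243.2 m
d₂ = v₂t₂ = 18 × 5.0 = 90.0 m
d_total = 243.2 + 90.0 = 333.2 m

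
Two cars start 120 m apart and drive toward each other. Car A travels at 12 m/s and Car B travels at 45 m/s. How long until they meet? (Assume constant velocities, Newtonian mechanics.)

Combined speed: v_combined = 12 + 45 = 57 m/s
Time to meet: t = d/v_combined = 120/57 = 2.11 s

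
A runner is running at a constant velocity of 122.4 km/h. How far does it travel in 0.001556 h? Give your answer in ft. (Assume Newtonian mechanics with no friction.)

v = 122.4 km/h × 0.2777777777777778 = 34.0 m/s
t = 0.001556 h × 3600.0 = 5.6016 s
d = v × t = 34.0 × 5.6016 = 190.4544 m
d = 190.4544 m / 0.3048 = 624.9 ft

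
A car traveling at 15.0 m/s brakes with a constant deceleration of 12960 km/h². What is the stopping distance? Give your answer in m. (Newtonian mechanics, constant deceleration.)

a = 12960 km/h² × 7.716049382716049e-05 = 1.0 m/s²
d = v₀² / (2a) = 15.0² / (2 × 1.0) = 225.0 / 2.0 = 112.5 m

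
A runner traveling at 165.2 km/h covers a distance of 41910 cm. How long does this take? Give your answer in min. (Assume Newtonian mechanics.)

d = 41910 cm × 0.01 = 419.1 m
v = 165.2 km/h × 0.2777777777777778 = 45.8889 m/s
t = d / v = 419.1 / 45.8889 = 9.13293 s
t = 9.13293 s / 60.0 = 0.1522 min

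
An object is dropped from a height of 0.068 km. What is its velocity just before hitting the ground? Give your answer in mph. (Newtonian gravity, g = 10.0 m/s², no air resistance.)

h = 0.068 km × 1000.0 = 68.0 m
v = √(2gh) = √(2 × 10.0 × 68.0) = 36.8782 m/s
v = 36.8782 m/s / 0.44704 = 82.49 mph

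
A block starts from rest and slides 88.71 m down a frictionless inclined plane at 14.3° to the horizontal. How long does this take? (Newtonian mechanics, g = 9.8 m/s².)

a = g sin(θ) = 9.8 × sin(14.3°) = 2.4206 m/s²
t = √(2d/a) = √(2 × 88.71 / 2.4206) = 8.56 s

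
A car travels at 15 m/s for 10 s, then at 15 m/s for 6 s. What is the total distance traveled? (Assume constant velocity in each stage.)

d₁ = v₁t₁ = 15 × 10 = 150 m
d₂ = v₂t₂ = 15 × 6 = 90 m
d_total = 150 + 90 = 240 m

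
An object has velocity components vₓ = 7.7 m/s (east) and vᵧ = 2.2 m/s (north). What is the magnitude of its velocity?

|v| = √(vₓ² + vᵧ²) = √(7.7² + 2.2²) = √(64.13) = 8.01 m/s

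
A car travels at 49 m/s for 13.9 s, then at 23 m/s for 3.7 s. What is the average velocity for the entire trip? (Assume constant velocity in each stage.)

d₁ = v₁t₁ = 49 × 13.9 = 681.1 m
d₂ = v₂t₂ = 23 × 3.7 = 85.1 m
d_total = 766.2 m, t_total = 17.6 s
v_avg = d_total/t_total = 766.2/17.6 = 43.53 m/s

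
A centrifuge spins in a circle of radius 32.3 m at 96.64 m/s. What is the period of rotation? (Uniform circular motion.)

T = 2πr/v = 2π×32.3/96.64 = 2.1 s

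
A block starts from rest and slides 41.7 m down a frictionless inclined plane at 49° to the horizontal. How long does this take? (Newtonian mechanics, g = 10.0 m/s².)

a = g sin(θ) = 10.0 × sin(49°) = 7.5471 m/s²
t = √(2d/a) = √(2 × 41.7 / 7.5471) = 3.32 s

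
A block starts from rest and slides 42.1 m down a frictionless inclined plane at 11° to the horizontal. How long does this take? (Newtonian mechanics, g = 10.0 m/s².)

a = g sin(θ) = 10.0 × sin(11°) = 1.9081 m/s²
t = √(2d/a) = √(2 × 42.1 / 1.9081) = 6.64 s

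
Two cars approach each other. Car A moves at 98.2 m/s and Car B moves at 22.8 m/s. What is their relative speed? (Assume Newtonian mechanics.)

v_rel = v_A + v_B = 98.2 + 22.8 = 121.0 m/s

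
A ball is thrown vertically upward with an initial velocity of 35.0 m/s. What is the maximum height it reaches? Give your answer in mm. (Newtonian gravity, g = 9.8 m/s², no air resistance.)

h_max = v₀² / (2g) = 35.0² / (2 × 9.8) = 1225.0 / 19.6 = 62.5 m
h_max = 62.5 m / 0.001 = 62500 mm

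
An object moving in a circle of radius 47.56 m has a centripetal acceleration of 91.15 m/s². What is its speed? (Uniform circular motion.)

v = √(a_c × r) = √(91.15 × 47.56) = 65.84 m/s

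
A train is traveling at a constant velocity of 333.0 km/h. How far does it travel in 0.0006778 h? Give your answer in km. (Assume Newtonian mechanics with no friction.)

v = 333.0 km/h × 0.2777777777777778 = 92.5 m/s
t = 0.0006778 h × 3600.0 = 2.44008 s
d = v × t = 92.5 × 2.44008 = 225.707 m
d = 225.707 m / 1000.0 = 0.2257 km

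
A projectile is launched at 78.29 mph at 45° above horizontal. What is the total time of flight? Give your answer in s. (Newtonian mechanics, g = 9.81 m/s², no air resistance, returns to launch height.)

v₀ = 78.29 mph × 0.44704 = 34.9988 m/s
T = 2 × v₀ × sin(θ) / g = 2 × 34.9988 × sin(45°) / 9.81 = 2 × 34.9988 × 0.707107 / 9.81 = 5.045 s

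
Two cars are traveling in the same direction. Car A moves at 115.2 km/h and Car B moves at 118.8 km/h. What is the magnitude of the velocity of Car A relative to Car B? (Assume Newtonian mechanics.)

v_rel = |v_A - v_B| = |115.2 - 118.8| = 3.6 km/h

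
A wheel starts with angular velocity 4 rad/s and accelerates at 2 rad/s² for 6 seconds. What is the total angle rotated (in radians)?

θ = ω₀t + ½αt² = 4×6 + ½×2×6² = 60.0 rad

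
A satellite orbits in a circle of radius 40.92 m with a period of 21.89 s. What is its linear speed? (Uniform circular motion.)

v = 2πr/T = 2π×40.92/21.89 = 11.75 m/s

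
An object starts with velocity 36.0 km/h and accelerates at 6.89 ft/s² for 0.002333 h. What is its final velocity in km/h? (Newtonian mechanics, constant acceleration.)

v₀ = 36.0 km/h × 0.2777777777777778 = 10.0 m/s
a = 6.89 ft/s² × 0.3048 = 2.10007 m/s²
t = 0.002333 h × 3600.0 = 8.3988 s
v = v₀ + a × t = 10.0 + 2.10007 × 8.3988 = 27.6381 m/s
v = 27.6381 m/s / 0.2777777777777778 = 99.5 km/h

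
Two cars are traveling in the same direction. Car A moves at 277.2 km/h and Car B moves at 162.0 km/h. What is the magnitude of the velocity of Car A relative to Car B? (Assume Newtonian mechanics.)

v_rel = |v_A - v_B| = |277.2 - 162.0| = 115.2 km/h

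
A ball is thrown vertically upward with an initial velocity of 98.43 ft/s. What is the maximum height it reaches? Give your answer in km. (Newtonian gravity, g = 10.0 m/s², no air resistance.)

v₀ = 98.43 ft/s × 0.3048 = 30.0015 m/s
h_max = v₀² / (2g) = 30.0015² / (2 × 10.0) = 900.09 / 20.0 = 45.0045 m
h_max = 45.0045 m / 1000.0 = 0.045 km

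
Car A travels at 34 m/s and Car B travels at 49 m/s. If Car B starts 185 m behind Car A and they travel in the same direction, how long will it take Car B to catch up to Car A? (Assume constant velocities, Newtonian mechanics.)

Relative speed: v_rel = 49 - 34 = 15 m/s
Time to catch: t = d₀/v_rel = 185/15 = 12.33 s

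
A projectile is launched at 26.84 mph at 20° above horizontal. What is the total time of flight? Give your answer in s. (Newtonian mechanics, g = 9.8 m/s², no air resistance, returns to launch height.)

v₀ = 26.84 mph × 0.44704 = 11.9986 m/s
T = 2 × v₀ × sin(θ) / g = 2 × 11.9986 × sin(20°) / 9.8 = 2 × 11.9986 × 0.34202 / 9.8 = 0.8375 s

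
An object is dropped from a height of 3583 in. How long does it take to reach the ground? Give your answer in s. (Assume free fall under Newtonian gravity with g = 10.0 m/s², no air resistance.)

h = 3583 in × 0.0254 = 91.0082 m
t = √(2h/g) = √(2 × 91.0082 / 10.0) = 4.266 s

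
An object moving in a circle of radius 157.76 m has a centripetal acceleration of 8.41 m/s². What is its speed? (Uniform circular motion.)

v = √(a_c × r) = √(8.41 × 157.76) = 36.42 m/s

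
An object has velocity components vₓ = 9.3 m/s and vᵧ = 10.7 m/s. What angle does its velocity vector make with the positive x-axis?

θ = arctan(vᵧ/vₓ) = arctan(10.7/9.3) = 49.0°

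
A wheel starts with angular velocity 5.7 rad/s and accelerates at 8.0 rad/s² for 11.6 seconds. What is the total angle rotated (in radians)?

θ = ω₀t + ½αt² = 5.7×11.6 + ½×8.0×11.6² = 604.36 rad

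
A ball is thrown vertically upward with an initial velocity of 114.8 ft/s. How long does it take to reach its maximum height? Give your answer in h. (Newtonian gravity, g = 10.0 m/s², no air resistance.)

v₀ = 114.8 ft/s × 0.3048 = 34.991 m/s
t_up = v₀ / g = 34.991 / 10.0 = 3.4991 s
t_up = 3.4991 s / 3600.0 = 0.000972 h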